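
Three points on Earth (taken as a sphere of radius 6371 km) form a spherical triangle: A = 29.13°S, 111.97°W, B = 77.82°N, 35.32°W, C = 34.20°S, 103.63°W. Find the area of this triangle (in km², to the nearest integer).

9385893 km²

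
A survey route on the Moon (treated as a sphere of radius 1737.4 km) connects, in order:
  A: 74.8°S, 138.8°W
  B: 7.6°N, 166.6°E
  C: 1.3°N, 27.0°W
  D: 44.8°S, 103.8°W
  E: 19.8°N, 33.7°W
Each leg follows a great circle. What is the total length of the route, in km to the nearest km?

12879 km

Leg A→B: central angle 1.5479 rad, distance 2689.3 km.
Leg B→C: central angle 2.8584 rad, distance 4966.2 km.
Leg C→D: central angle 1.4243 rad, distance 2474.5 km.
Leg D→E: central angle 1.5822 rad, distance 2749.0 km.
Total: 2689.3 + 4966.2 + 2474.5 + 2749.0 ≈ 12879 km.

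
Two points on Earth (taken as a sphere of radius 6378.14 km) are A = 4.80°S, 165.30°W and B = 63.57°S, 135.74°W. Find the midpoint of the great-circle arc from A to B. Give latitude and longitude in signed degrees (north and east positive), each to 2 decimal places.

-34.95°, -156.28°

Central angle δ = 1.0920 rad. Interpolating on the sphere with fraction f = 0.5:
P = [sin((1−f)δ)·A + sin(fδ)·B] / sin δ = 0.5851·A + 0.5851·B in Cartesian coordinates,
giving P = (-0.7504, -0.3297, -0.5729), i.e. latitude -34.95°, longitude -156.28°.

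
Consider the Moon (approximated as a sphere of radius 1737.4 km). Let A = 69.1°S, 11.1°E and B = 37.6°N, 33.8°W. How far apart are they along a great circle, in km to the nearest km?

Let φ₁ = -1.2060 rad, φ₂ = 0.6562 rad, and Δλ = -0.7837 rad.
cos c = sin φ₁ sin φ₂ + cos φ₁ cos φ₂ cos Δλ = (-0.9342)(0.6101) + (0.3567)(0.7923)(0.7083) = -0.36980,
so c = arccos(-0.36980) = 1.94959 rad.
Distance = R·c = 1737.4 × 1.9496 ≈ 3387 km.

3387 km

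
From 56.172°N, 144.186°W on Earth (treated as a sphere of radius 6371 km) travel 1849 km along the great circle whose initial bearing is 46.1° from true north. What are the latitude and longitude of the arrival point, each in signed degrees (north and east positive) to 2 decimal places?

65.02°, -114.96°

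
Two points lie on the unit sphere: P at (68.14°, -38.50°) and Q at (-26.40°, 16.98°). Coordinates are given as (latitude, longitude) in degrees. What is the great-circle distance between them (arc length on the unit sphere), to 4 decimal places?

In radians: φ₁ = 1.1893, φ₂ = -0.4608, Δλ = 55.480° = 0.9683 rad.
cos c = sin φ₁ sin φ₂ + cos φ₁ cos φ₂ cos Δλ = (0.9281)(-0.4446) + (0.3723)(0.8957)(0.5667) = -0.22367,
so c = arccos(-0.22367) = 1.79637 rad.
On the unit sphere the arc length equals the central angle: 1.7964.

1.7964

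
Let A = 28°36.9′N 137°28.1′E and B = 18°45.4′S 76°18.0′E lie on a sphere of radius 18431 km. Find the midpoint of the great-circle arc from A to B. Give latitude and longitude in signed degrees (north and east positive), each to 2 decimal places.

5.72°, 105.60°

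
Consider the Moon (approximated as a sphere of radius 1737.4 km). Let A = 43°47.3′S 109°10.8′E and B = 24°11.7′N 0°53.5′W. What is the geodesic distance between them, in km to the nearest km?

In radians: φ₁ = -0.7643, φ₂ = 0.4223, Δλ = -110.072° = -1.9211 rad.
cos c = sin φ₁ sin φ₂ + cos φ₁ cos φ₂ cos Δλ = (-0.6920)(0.4098) + (0.7219)(0.9122)(-0.3432) = -0.50960,
so c = arccos(-0.50960) = 2.10552 rad.
Distance = R·c = 1737.4 × 2.1055 ≈ 3658 km.

3658 km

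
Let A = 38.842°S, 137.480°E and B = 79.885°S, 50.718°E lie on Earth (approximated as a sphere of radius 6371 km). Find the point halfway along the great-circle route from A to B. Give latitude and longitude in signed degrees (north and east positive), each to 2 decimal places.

-63.37°, 124.95°

The central angle between A and B is δ = 0.8955 rad.
With f = 0.5, the slerp weights are sin((1−f)δ)/sin δ = 0.5547 and sin(fδ)/sin δ = 0.5547.
Weighted sum of the unit vectors: (0.5547)·(-0.5741,0.5264,-0.6272) + (0.5547)·(0.1112,0.1359,-0.9845) = (-0.2567, 0.3674, -0.8939).
Converting back: φ = atan2(z, √(x²+y²)) = -63.37°, λ = atan2(y, x) = 124.95°.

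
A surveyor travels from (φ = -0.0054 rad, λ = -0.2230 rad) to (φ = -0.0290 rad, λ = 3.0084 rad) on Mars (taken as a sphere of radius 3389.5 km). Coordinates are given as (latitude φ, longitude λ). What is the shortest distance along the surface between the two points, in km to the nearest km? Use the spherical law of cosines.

Let φ₁ = -0.0054 rad, φ₂ = -0.0290 rad, and Δλ = -3.0518 rad.
cos c = sin φ₁ sin φ₂ + cos φ₁ cos φ₂ cos Δλ = (-0.0054)(-0.0290) + (1.0000)(0.9996)(-0.9960) = -0.99538,
so c = arccos(-0.99538) = 3.04543 rad.
Distance = R·c = 3389.5 × 3.0454 ≈ 10322 km.

10322 km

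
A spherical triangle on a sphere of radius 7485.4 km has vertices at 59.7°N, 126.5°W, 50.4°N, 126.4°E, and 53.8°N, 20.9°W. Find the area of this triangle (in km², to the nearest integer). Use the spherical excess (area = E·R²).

Side lengths (central angles): a = 1.2609, b = 0.9064, c = 0.9634 rad; semiperimeter s = 1.5654.
By l'Huilier's theorem, tan(E/4) = √[tan(s/2) tan((s−a)/2) tan((s−b)/2) tan((s−c)/2)], giving spherical excess E = 0.5063 rad.
Area = E·R² = 0.5063 × (7485.4)² ≈ 28369988 km².

28369988 km²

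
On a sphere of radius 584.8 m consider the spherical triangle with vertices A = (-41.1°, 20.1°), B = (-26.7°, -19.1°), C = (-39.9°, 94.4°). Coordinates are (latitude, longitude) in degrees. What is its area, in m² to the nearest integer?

31145 m²

Side lengths (central angles): a = 1.5559, b = 0.9544, c = 0.6145 rad; semiperimeter s = 1.5624.
By l'Huilier's theorem, tan(E/4) = √[tan(s/2) tan((s−a)/2) tan((s−b)/2) tan((s−c)/2)], giving spherical excess E = 0.0911 rad.
Area = E·R² = 0.0911 × (584.8)² ≈ 31145 m².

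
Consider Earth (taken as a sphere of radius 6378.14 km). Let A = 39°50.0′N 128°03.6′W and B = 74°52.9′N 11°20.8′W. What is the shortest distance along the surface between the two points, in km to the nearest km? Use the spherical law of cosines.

Let φ₁ = 0.6952 rad, φ₂ = 1.3069 rad, and Δλ = 2.0370 rad.
cos c = sin φ₁ sin φ₂ + cos φ₁ cos φ₂ cos Δλ = (0.6406)(0.9654) + (0.7679)(0.2608)(-0.4495) = 0.52835,
so c = arccos(0.52835) = 1.01414 rad.
Distance = R·c = 6378.14 × 1.0141 ≈ 6468 km.

6468 km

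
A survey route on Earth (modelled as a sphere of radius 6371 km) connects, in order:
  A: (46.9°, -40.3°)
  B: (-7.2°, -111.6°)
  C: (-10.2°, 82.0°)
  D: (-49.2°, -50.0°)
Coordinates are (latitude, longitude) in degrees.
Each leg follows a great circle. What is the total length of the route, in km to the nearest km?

38691 km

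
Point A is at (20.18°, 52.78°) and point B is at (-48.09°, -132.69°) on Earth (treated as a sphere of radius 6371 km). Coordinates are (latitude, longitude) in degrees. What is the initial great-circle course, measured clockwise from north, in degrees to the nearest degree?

172°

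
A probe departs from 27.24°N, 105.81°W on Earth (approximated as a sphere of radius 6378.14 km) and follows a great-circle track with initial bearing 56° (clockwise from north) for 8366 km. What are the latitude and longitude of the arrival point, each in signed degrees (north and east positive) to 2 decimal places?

Angular distance δ = d/R = 8366/6378.14 = 1.31167 rad; initial bearing θ = 0.9774 rad.
sin φ₂ = sin φ₁ cos δ + cos φ₁ sin δ cos θ = (0.4577)(0.2562) + (0.8891)(0.9666)(0.5592) = 0.5979, so φ₂ = 36.72°.
Δλ = atan2(sin θ sin δ cos φ₁, cos δ − sin φ₁ sin φ₂) = atan2(0.7125, -0.0174) = 91.400°.
λ₂ = -105.810° + 91.400° = -14.41°.

36.72°, -14.41°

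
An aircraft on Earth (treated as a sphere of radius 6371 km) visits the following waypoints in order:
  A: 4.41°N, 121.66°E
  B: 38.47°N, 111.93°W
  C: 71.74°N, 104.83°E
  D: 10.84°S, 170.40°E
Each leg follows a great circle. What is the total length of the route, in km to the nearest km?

30498 km

Leg A→B: central angle 1.9993 rad, distance 12737.5 km.
Leg B→C: central angle 1.1656 rad, distance 7425.7 km.
Leg C→D: central angle 1.6221 rad, distance 10334.7 km.
Total: 12737.5 + 7425.7 + 10334.7 ≈ 30498 km.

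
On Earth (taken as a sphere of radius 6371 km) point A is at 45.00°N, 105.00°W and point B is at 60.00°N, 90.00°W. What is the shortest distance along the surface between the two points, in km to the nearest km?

1942 km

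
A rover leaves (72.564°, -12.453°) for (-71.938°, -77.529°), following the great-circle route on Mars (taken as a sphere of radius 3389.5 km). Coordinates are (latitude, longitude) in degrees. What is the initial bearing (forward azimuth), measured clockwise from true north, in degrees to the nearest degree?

With φ₁ = 1.2665, φ₂ = -1.2556, Δλ = -1.1358 rad, the forward-azimuth formula gives
θ = atan2( sin Δλ cos φ₂ , cos φ₁ sin φ₂ − sin φ₁ cos φ₂ cos Δλ ) = atan2(-0.2812, -0.4095) = -145.53°.
Adding 360° brings this into [0°, 360°): 214°.

214°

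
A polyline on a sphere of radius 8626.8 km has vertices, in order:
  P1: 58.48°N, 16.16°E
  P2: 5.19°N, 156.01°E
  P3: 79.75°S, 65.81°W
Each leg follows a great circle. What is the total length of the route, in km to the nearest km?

Leg P1→P2: central angle 1.8974 rad, distance 16368.7 km.
Leg P2→P3: central angle 1.7937 rad, distance 15474.1 km.
Total: 16368.7 + 15474.1 ≈ 31843 km.

31843 km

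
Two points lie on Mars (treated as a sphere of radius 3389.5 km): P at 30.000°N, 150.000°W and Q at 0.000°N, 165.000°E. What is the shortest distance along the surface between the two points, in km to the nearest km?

3090 km

In radians: φ₁ = 0.5236, φ₂ = 0.0000, Δλ = -45.000° = -0.7854 rad.
cos c = sin φ₁ sin φ₂ + cos φ₁ cos φ₂ cos Δλ = (0.5000)(0.0000) + (0.8660)(1.0000)(0.7071) = 0.61237,
so c = arccos(0.61237) = 0.91174 rad.
Distance = R·c = 3389.5 × 0.9117 ≈ 3090 km.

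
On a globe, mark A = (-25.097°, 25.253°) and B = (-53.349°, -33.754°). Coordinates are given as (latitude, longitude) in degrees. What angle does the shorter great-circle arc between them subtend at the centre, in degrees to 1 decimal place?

With latitudes φ₁ = -25.097°, φ₂ = -53.349° and longitude difference Δλ = -59.007°:
cos c = sin φ₁ sin φ₂ + cos φ₁ cos φ₂ cos Δλ = (-0.4242)(-0.8023) + (0.9056)(0.5969)(0.5149) = 0.61866,
so c = arccos(0.61866) = 0.90377 rad.
So the angular separation is 51.8°.

51.8°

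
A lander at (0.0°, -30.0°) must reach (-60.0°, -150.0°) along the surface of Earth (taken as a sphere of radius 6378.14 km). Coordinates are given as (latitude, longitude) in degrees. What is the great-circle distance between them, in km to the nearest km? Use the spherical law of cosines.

With latitudes φ₁ = 0.000°, φ₂ = -60.000° and longitude difference Δλ = -120.000°:
cos c = sin φ₁ sin φ₂ + cos φ₁ cos φ₂ cos Δλ = (0.0000)(-0.8660) + (1.0000)(0.5000)(-0.5000) = -0.25000,
so c = arccos(-0.25000) = 1.82348 rad.
Distance = R·c = 6378.14 × 1.8235 ≈ 11630 km.

11630 km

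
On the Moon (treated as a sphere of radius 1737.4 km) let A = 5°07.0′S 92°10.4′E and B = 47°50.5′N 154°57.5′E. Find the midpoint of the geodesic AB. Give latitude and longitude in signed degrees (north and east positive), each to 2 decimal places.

24.47°, 116.79°

Central angle δ = 1.3288 rad. Interpolating on the sphere with fraction f = 0.5:
P = [sin((1−f)δ)·A + sin(fδ)·B] / sin δ = 0.6351·A + 0.6351·B in Cartesian coordinates,
giving P = (-0.4102, 0.8125, 0.4142), i.e. latitude 24.47°, longitude 116.79°.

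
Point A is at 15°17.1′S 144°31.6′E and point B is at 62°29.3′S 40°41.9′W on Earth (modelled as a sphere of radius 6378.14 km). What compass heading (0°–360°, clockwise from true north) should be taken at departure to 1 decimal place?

177.5°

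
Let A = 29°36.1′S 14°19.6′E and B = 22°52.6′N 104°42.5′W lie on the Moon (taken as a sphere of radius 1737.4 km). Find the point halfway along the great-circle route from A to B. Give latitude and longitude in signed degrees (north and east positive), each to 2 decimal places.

-6.60°, -48.01°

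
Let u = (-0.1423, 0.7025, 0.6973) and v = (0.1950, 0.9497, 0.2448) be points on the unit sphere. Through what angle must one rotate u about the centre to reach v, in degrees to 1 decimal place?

35.9°

u·v = 0.8101; |u| = 1.0000, |v| = 0.9999.
cos θ = (u·v)/(|u||v|) = 0.8102, so θ = 35.9°.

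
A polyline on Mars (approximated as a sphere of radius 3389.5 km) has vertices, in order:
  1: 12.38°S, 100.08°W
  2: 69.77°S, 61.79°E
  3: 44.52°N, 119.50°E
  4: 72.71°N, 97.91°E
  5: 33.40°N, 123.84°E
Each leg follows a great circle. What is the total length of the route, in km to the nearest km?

17161 km

Leg 1→2: central angle 1.6909 rad, distance 5731.3 km.
Leg 2→3: central angle 2.1249 rad, distance 7202.4 km.
Leg 3→4: central angle 0.5226 rad, distance 1771.4 km.
Leg 4→5: central angle 0.7246 rad, distance 2456.1 km.
Total: 5731.3 + 7202.4 + 1771.4 + 2456.1 ≈ 17161 km.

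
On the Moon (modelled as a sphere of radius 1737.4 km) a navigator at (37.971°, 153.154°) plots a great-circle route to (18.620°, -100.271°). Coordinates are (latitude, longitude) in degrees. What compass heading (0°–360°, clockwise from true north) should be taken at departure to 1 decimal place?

Δλ = 106.575° = 1.8601 rad.
y = sin Δλ · cos φ₂ = (0.9584)(0.9477) = 0.9083
x = cos φ₁ sin φ₂ − sin φ₁ cos φ₂ cos Δλ = (0.7883)(0.3193) − (0.6153)(0.9477)(-0.2853) = 0.4180
θ = atan2(y, x) = 65.29°, so the bearing is 65.3°.

65.3°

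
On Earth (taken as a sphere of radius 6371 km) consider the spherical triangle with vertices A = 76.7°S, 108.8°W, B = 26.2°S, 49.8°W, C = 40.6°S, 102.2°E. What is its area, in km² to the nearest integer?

Side lengths (central angles): a = 1.8904, b = 1.0660, c = 1.0051 rad; semiperimeter s = 1.9808.
By l'Huilier's theorem, tan(E/4) = √[tan(s/2) tan((s−a)/2) tan((s−b)/2) tan((s−c)/2)], giving spherical excess E = 0.5336 rad.
Area = E·R² = 0.5336 × (6371)² ≈ 21659064 km².

21659064 km²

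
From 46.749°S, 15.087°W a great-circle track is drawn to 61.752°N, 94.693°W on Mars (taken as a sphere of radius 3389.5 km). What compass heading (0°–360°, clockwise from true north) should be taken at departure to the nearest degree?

Δλ = -79.606° = -1.3894 rad.
y = sin Δλ · cos φ₂ = (-0.9836)(0.4733) = -0.4655
x = cos φ₁ sin φ₂ − sin φ₁ cos φ₂ cos Δλ = (0.6852)(0.8809) − (-0.7284)(0.4733)(0.1804) = 0.6658
θ = atan2(y, x) = -34.96°; adding 360° gives 325°.

325°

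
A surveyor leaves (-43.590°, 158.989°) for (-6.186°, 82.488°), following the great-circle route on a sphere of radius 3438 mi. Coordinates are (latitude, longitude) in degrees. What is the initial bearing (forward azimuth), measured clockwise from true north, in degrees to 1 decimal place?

Δλ = -76.501° = -1.3352 rad.
y = sin Δλ · cos φ₂ = (-0.9724)(0.9942) = -0.9667
x = cos φ₁ sin φ₂ − sin φ₁ cos φ₂ cos Δλ = (0.7243)(-0.1078) − (-0.6895)(0.9942)(0.2334) = 0.0820
θ = atan2(y, x) = -85.15°; adding 360° gives 274.8°.

274.8°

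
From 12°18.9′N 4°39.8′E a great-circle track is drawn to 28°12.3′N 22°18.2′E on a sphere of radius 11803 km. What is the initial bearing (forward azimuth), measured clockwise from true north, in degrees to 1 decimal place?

43.4°

With φ₁ = 0.2149, φ₂ = 0.4923, Δλ = 0.3079 rad, the forward-azimuth formula gives
θ = atan2( sin Δλ cos φ₂ , cos φ₁ sin φ₂ − sin φ₁ cos φ₂ cos Δλ ) = atan2(0.2671, 0.2826) = 43.38°.
So the initial bearing is 43.4°.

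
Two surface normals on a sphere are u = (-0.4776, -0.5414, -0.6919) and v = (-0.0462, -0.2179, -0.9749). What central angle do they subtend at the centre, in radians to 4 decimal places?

0.6188 rad

u·v = 0.8146; |u| = 1.0000, |v| = 1.0000.
cos θ = (u·v)/(|u||v|) = 0.8146, so θ = 0.6188 rad.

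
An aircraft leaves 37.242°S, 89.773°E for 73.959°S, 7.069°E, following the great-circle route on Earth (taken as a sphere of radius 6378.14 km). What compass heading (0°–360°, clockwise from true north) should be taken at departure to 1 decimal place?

200.2°

Δλ = -82.704° = -1.4435 rad.
y = sin Δλ · cos φ₂ = (-0.9919)(0.2763) = -0.2741
x = cos φ₁ sin φ₂ − sin φ₁ cos φ₂ cos Δλ = (0.7961)(-0.9611) − (-0.6052)(0.2763)(0.1270) = -0.7439
θ = atan2(y, x) = -159.77°; adding 360° gives 200.2°.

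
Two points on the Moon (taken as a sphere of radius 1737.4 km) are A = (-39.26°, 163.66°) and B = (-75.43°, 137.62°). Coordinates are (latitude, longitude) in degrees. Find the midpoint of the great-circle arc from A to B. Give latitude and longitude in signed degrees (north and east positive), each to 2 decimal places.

-57.84°, 157.36°

The central angle between A and B is δ = 0.6641 rad.
With f = 0.5, the slerp weights are sin((1−f)δ)/sin δ = 0.5289 and sin(fδ)/sin δ = 0.5289.
Weighted sum of the unit vectors: (0.5289)·(-0.7430,0.2178,-0.6328) + (0.5289)·(-0.1858,0.1696,-0.9678) = (-0.4912, 0.2049, -0.8466).
Converting back: φ = atan2(z, √(x²+y²)) = -57.84°, λ = atan2(y, x) = 157.36°.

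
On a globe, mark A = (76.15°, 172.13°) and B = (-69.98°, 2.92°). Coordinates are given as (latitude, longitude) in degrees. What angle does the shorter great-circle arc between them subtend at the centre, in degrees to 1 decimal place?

In radians: φ₁ = 1.3291, φ₂ = -1.2214, Δλ = -169.210° = -2.9533 rad.
Haversine: a = sin²(Δφ/2) + cos φ₁ cos φ₂ sin²(Δλ/2) = 0.9152 + (0.2394)(0.3423)(0.9912) = 0.99638.
Central angle c = 2·arcsin(√a) = 3.02117 rad.
So the angular separation is 173.1°.

173.1°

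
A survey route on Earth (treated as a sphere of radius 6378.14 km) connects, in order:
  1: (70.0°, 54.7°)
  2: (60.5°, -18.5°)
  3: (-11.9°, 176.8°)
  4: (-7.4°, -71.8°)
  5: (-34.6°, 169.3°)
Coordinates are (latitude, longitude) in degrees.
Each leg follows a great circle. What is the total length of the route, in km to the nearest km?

42069 km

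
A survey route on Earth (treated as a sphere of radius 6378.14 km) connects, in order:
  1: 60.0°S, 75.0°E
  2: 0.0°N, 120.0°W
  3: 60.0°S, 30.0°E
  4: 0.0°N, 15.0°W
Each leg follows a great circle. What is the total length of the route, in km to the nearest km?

Leg 1→2: central angle 2.0748 rad, distance 13233.6 km.
Leg 2→3: central angle 2.0186 rad, distance 12875.1 km.
Leg 3→4: central angle 1.2094 rad, distance 7713.9 km.
Total: 13233.6 + 12875.1 + 7713.9 ≈ 33823 km.

33823 km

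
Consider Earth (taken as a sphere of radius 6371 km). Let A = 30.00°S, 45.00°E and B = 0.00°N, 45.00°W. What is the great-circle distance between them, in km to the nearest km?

10008 km

With latitudes φ₁ = -30.000°, φ₂ = 0.000° and longitude difference Δλ = -90.000°:
cos c = sin φ₁ sin φ₂ + cos φ₁ cos φ₂ cos Δλ = (-0.5000)(0.0000) + (0.8660)(1.0000)(0.0000) = 0.00000,
so c = arccos(0.00000) = 1.57080 rad.
Distance = R·c = 6371 × 1.5708 ≈ 10008 km.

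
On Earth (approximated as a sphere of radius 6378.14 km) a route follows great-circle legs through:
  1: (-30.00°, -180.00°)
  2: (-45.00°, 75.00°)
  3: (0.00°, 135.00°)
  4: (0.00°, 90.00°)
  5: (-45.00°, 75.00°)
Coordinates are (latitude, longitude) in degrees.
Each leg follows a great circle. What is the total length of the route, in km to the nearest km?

26713 km

Leg 1→2: central angle 1.3745 rad, distance 8766.6 km.
Leg 2→3: central angle 1.2094 rad, distance 7713.9 km.
Leg 3→4: central angle 0.7854 rad, distance 5009.4 km.
Leg 4→5: central angle 0.8189 rad, distance 5223.2 km.
Total: 8766.6 + 7713.9 + 5009.4 + 5223.2 ≈ 26713 km.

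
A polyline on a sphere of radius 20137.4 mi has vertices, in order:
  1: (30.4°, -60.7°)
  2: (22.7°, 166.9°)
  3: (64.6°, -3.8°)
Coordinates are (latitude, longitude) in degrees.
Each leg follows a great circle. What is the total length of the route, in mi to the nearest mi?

71121 mi

Leg 1→2: central angle 1.9191 rad, distance 38644.8 mi.
Leg 2→3: central angle 1.6127 rad, distance 32475.9 mi.
Total: 38644.8 + 32475.9 ≈ 71121 mi.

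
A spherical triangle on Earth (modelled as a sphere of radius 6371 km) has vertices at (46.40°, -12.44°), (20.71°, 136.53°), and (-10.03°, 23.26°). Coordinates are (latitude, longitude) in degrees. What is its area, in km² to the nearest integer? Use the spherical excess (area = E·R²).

Side lengths (central angles): a = 2.0103, b = 1.1315, c = 1.8720 rad; semiperimeter s = 2.5069.
By l'Huilier's theorem, tan(E/4) = √[tan(s/2) tan((s−a)/2) tan((s−b)/2) tan((s−c)/2)], giving spherical excess E = 1.7127 rad.
Area = E·R² = 1.7127 × (6371)² ≈ 69517817 km².

69517817 km²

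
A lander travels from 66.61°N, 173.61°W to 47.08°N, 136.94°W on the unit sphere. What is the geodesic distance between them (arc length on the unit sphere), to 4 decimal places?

0.4757

In radians: φ₁ = 1.1626, φ₂ = 0.8217, Δλ = 36.670° = 0.6400 rad.
Haversine: a = sin²(Δφ/2) + cos φ₁ cos φ₂ sin²(Δλ/2) = 0.0288 + (0.3970)(0.6810)(0.0990) = 0.05552.
Central angle c = 2·arcsin(√a) = 0.47572 rad.
On the unit sphere the arc length equals the central angle: 0.4757.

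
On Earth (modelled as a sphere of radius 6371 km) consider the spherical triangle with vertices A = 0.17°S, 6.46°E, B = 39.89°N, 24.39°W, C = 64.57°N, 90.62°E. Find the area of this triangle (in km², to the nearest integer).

23271572 km²

Side lengths (central angles): a = 1.1153, b = 1.5298, c = 0.8542 rad; semiperimeter s = 1.7497.
By l'Huilier's theorem, tan(E/4) = √[tan(s/2) tan((s−a)/2) tan((s−b)/2) tan((s−c)/2)], giving spherical excess E = 0.5733 rad.
Area = E·R² = 0.5733 × (6371)² ≈ 23271572 km².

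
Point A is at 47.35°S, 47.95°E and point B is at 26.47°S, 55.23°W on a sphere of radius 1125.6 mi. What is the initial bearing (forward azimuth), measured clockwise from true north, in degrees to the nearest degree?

243°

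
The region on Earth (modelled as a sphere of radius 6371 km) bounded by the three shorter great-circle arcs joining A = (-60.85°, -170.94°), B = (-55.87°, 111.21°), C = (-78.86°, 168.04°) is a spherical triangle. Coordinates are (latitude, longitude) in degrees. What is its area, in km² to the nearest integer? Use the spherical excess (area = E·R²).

3495204 km²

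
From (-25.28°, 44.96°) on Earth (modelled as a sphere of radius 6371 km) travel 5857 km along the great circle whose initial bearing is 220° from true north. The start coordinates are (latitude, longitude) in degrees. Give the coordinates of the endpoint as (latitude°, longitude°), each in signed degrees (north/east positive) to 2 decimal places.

-54.07°, -15.63°

Angular distance δ = d/R = 5857/6371 = 0.91932 rad; initial bearing θ = 3.8397 rad.
sin φ₂ = sin φ₁ cos δ + cos φ₁ sin δ cos θ = (-0.4270)(0.6064) + (0.9042)(0.7952)(-0.7660) = -0.8098, so φ₂ = -54.07°.
Δλ = atan2(sin θ sin δ cos φ₁, cos δ − sin φ₁ sin φ₂) = atan2(-0.4622, 0.2606) = -60.588°.
λ₂ = 44.960° − 60.588° = -15.63°.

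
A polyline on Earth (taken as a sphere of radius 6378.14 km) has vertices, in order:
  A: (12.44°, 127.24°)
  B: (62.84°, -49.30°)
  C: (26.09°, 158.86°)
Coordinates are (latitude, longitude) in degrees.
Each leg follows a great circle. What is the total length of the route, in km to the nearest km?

Leg A→B: central angle 1.8269 rad, distance 11652.0 km.
Leg B→C: central angle 1.5409 rad, distance 9828.3 km.
Total: 11652.0 + 9828.3 ≈ 21480 km.

21480 km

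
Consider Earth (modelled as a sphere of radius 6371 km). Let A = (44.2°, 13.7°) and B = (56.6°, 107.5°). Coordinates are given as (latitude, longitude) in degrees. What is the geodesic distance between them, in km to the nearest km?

6252 km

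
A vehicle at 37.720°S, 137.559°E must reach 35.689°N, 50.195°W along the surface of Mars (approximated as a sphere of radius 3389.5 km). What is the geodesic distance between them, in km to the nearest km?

With latitudes φ₁ = -37.720°, φ₂ = 35.689° and longitude difference Δλ = 172.246°:
cos c = sin φ₁ sin φ₂ + cos φ₁ cos φ₂ cos Δλ = (-0.6118)(0.5834) + (0.7910)(0.8122)(-0.9909) = -0.99350,
so c = arccos(-0.99350) = 3.02749 rad.
Distance = R·c = 3389.5 × 3.0275 ≈ 10262 km.

10262 km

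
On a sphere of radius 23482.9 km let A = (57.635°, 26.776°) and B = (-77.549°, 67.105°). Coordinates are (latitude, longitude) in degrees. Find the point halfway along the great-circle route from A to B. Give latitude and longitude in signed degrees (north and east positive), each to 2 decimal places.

-10.47°, 38.05°

The central angle between A and B is δ = 2.3991 rad.
With f = 0.5, the slerp weights are sin((1−f)δ)/sin δ = 1.3783 and sin(fδ)/sin δ = 1.3783.
Weighted sum of the unit vectors: (1.3783)·(0.4779,0.2412,0.8447) + (1.3783)·(0.0839,0.1986,-0.9765) = (0.7743, 0.6061, -0.1817).
Converting back: φ = atan2(z, √(x²+y²)) = -10.47°, λ = atan2(y, x) = 38.05°.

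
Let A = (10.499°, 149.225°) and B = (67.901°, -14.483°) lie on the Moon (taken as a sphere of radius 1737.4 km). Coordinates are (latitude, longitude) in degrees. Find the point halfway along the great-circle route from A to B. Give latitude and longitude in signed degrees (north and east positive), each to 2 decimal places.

60.35°, 139.60°

Central angle δ = 1.7581 rad. Interpolating on the sphere with fraction f = 0.5:
P = [sin((1−f)δ)·A + sin(fδ)·B] / sin δ = 0.7838·A + 0.7838·B in Cartesian coordinates,
giving P = (-0.3767, 0.3206, 0.8691), i.e. latitude 60.35°, longitude 139.60°.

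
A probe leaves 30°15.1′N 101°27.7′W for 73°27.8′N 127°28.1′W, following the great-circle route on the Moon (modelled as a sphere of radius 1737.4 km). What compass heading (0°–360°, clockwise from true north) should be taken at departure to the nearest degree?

350°

Δλ = -26.007° = -0.4539 rad.
y = sin Δλ · cos φ₂ = (-0.4385)(0.2846) = -0.1248
x = cos φ₁ sin φ₂ − sin φ₁ cos φ₂ cos Δλ = (0.8638)(0.9586) − (0.5038)(0.2846)(0.8987) = 0.6992
θ = atan2(y, x) = -10.12°; adding 360° gives 350°.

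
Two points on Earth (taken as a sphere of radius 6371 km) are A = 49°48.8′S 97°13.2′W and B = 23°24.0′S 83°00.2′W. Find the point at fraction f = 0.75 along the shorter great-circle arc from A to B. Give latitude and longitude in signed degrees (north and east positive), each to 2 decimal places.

Central angle δ = 0.5002 rad. Interpolating on the sphere with fraction f = 0.75:
P = [sin((1−f)δ)·A + sin(fδ)·B] / sin δ = 0.2601·A + 0.7640·B in Cartesian coordinates,
giving P = (0.0643, -0.8624, -0.5021), i.e. latitude -30.14°, longitude -85.73°.

-30.14°, -85.73°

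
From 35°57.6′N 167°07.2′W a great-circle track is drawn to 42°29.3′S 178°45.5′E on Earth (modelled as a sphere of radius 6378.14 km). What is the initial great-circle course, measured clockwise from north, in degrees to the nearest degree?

Δλ = -14.122° = -0.2465 rad.
y = sin Δλ · cos φ₂ = (-0.2440)(0.7374) = -0.1799
x = cos φ₁ sin φ₂ − sin φ₁ cos φ₂ cos Δλ = (0.8094)(-0.6754) − (0.5872)(0.7374)(0.9698) = -0.9667
θ = atan2(y, x) = -169.46°; adding 360° gives 191°.

191°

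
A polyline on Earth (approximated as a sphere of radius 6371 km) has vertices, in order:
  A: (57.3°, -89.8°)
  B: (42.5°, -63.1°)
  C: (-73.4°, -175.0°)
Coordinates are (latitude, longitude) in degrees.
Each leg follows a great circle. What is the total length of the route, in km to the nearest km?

17678 km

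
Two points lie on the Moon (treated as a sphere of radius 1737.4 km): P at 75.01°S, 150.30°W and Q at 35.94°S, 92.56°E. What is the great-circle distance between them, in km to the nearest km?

1876 km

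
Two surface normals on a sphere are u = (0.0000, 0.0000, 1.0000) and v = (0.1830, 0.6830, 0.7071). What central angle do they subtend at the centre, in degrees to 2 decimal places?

45.00°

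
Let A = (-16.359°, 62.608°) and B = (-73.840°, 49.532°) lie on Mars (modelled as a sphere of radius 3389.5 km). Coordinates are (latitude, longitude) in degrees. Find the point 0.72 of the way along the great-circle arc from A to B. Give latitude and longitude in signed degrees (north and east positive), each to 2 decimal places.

-57.89°, 57.27°

The central angle between A and B is δ = 1.0114 rad.
With f = 0.72, the slerp weights are sin((1−f)δ)/sin δ = 0.3297 and sin(fδ)/sin δ = 0.7852.
Weighted sum of the unit vectors: (0.3297)·(0.4415,0.8519,-0.2817) + (0.7852)·(0.1806,0.2117,-0.9605) = (0.2874, 0.4471, -0.8471).
Converting back: φ = atan2(z, √(x²+y²)) = -57.89°, λ = atan2(y, x) = 57.27°.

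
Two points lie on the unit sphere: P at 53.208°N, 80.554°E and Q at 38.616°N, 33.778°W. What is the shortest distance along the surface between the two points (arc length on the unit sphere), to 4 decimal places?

In radians: φ₁ = 0.9287, φ₂ = 0.6740, Δλ = -114.332° = -1.9955 rad.
cos c = sin φ₁ sin φ₂ + cos φ₁ cos φ₂ cos Δλ = (0.8008)(0.6241) + (0.5989)(0.7813)(-0.4120) = 0.30698,
so c = arccos(0.30698) = 1.25878 rad.
On the unit sphere the arc length equals the central angle: 1.2588.

1.2588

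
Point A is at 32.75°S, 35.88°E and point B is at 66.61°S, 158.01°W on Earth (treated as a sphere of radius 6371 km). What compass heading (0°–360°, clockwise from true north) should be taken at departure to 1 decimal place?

174.4°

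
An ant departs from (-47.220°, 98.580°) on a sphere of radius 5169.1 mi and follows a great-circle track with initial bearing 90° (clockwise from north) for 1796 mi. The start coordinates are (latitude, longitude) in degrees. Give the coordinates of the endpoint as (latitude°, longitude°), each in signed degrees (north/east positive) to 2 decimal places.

Angular distance δ = d/R = 1796/5169.1 = 0.34745 rad; initial bearing θ = 1.5708 rad.
sin φ₂ = sin φ₁ cos δ + cos φ₁ sin δ cos θ = (-0.7340)(0.9402) + (0.6792)(0.3405)(0.0000) = -0.6901, so φ₂ = -43.64°.
Δλ = atan2(sin θ sin δ cos φ₁, cos δ − sin φ₁ sin φ₂) = atan2(0.2313, 0.4337) = 28.066°.
λ₂ = 98.580° + 28.066° = 126.65°.

-43.64°, 126.65°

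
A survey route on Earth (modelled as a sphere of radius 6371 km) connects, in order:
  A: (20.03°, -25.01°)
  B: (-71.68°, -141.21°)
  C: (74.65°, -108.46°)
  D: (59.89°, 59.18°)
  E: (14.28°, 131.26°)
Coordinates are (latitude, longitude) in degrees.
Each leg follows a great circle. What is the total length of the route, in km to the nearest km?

Leg A→B: central angle 2.0438 rad, distance 13020.8 km.
Leg B→C: central angle 2.5782 rad, distance 16426.0 km.
Leg C→D: central angle 0.7891 rad, distance 5027.4 km.
Leg D→E: central angle 1.1993 rad, distance 7641.1 km.
Total: 13020.8 + 16426.0 + 5027.4 + 7641.1 ≈ 42115 km.

42115 km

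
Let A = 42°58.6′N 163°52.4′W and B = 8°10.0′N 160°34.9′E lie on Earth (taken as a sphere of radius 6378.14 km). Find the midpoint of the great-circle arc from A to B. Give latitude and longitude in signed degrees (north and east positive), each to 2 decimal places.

Central angle δ = 0.8147 rad. Interpolating on the sphere with fraction f = 0.5:
P = [sin((1−f)δ)·A + sin(fδ)·B] / sin δ = 0.5446·A + 0.5446·B in Cartesian coordinates,
giving P = (-0.8911, 0.0685, 0.4486), i.e. latitude 26.65°, longitude 175.60°.

26.65°, 175.60°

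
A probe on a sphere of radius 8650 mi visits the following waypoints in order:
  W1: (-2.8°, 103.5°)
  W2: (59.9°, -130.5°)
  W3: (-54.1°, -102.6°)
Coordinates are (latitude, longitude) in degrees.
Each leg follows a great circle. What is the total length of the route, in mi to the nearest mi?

34095 mi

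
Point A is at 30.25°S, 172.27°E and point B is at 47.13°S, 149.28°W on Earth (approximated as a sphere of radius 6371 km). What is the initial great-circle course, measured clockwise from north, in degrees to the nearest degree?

With φ₁ = -0.5280, φ₂ = -0.8226, Δλ = 0.6711 rad, the forward-azimuth formula gives
θ = atan2( sin Δλ cos φ₂ , cos φ₁ sin φ₂ − sin φ₁ cos φ₂ cos Δλ ) = atan2(0.4231, -0.3647) = 130.76°.
So the initial bearing is 131°.

131°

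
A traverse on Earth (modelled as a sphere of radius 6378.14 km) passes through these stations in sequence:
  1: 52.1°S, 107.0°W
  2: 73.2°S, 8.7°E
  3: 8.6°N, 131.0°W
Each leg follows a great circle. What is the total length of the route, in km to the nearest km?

Leg 1→2: central angle 0.8252 rad, distance 5263.2 km.
Leg 2→3: central angle 1.9403 rad, distance 12375.2 km.
Total: 5263.2 + 12375.2 ≈ 17638 km.

17638 km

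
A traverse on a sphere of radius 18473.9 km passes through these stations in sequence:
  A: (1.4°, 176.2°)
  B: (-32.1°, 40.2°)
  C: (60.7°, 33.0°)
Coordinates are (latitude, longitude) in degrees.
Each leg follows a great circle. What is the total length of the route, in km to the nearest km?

71406 km

Leg A→B: central angle 2.2423 rad, distance 41424.2 km.
Leg B→C: central angle 1.6229 rad, distance 29982.0 km.
Total: 41424.2 + 29982.0 ≈ 71406 km.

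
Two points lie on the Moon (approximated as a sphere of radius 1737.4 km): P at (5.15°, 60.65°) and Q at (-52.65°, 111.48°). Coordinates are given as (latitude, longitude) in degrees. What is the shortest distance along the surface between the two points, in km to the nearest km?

2181 km

With latitudes φ₁ = 5.150°, φ₂ = -52.650° and longitude difference Δλ = 50.830°:
cos c = sin φ₁ sin φ₂ + cos φ₁ cos φ₂ cos Δλ = (0.0898)(-0.7949) + (0.9960)(0.6067)(0.6316) = 0.31029,
so c = arccos(0.31029) = 1.25530 rad.
Distance = R·c = 1737.4 × 1.2553 ≈ 2181 km.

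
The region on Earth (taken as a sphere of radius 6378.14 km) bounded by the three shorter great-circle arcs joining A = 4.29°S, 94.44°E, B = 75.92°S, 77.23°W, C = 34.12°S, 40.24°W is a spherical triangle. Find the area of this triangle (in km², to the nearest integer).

41490946 km²

Side lengths (central angles): a = 0.7885, b = 2.1395, c = 1.7391 rad; semiperimeter s = 2.3335.
By l'Huilier's theorem, tan(E/4) = √[tan(s/2) tan((s−a)/2) tan((s−b)/2) tan((s−c)/2)], giving spherical excess E = 1.0199 rad.
Area = E·R² = 1.0199 × (6378.14)² ≈ 41490946 km².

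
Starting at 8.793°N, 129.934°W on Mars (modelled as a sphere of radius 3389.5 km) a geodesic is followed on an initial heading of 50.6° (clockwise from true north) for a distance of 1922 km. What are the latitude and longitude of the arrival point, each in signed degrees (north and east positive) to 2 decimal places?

Angular distance δ = d/R = 1922/3389.5 = 0.56705 rad; initial bearing θ = 0.8831 rad.
sin φ₂ = sin φ₁ cos δ + cos φ₁ sin δ cos θ = (0.1529)(0.8435) + (0.9882)(0.5371)(0.6347) = 0.4659, so φ₂ = 27.77°.
Δλ = atan2(sin θ sin δ cos φ₁, cos δ − sin φ₁ sin φ₂) = atan2(0.4102, 0.7723) = 27.975°.
λ₂ = -129.934° + 27.975° = -101.96°.

27.77°, -101.96°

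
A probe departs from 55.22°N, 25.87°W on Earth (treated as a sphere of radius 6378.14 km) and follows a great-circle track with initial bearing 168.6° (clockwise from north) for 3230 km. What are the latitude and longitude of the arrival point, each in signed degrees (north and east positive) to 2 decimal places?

Angular distance δ = d/R = 3230/6378.14 = 0.50642 rad; initial bearing θ = 2.9426 rad.
sin φ₂ = sin φ₁ cos δ + cos φ₁ sin δ cos θ = (0.8213)(0.8745) + (0.5704)(0.4850)(-0.9803) = 0.4470, so φ₂ = 26.55°.
Δλ = atan2(sin θ sin δ cos φ₁, cos δ − sin φ₁ sin φ₂) = atan2(0.0547, 0.5073) = 6.153°.
λ₂ = -25.870° + 6.153° = -19.72°.

26.55°, -19.72°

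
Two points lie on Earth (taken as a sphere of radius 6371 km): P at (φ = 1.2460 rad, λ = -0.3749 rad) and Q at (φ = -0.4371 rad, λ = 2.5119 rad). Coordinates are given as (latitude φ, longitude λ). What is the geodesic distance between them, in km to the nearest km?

14780 km

Let φ₁ = 1.2460 rad, φ₂ = -0.4371 rad, and Δλ = 2.8868 rad.
Haversine: a = sin²(Δφ/2) + cos φ₁ cos φ₂ sin²(Δλ/2) = 0.5560 + (0.3191)(0.9060)(0.9839) = 0.84048.
Central angle c = 2·arcsin(√a) = 2.31987 rad.
Distance = R·c = 6371 × 2.3199 ≈ 14780 km.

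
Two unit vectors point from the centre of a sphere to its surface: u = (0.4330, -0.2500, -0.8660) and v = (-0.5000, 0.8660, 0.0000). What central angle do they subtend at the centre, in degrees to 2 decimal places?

u·v = -0.4330; |u| = 1.0000, |v| = 1.0000.
cos θ = (u·v)/(|u||v|) = -0.4330, so θ = 115.66°.

115.66°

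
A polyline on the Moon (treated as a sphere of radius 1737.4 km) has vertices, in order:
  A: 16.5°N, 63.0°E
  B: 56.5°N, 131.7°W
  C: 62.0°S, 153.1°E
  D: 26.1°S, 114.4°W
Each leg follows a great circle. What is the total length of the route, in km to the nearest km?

Leg A→B: central angle 1.8494 rad, distance 3213.2 km.
Leg B→C: central angle 2.3051 rad, distance 4004.9 km.
Leg C→D: central angle 1.1917 rad, distance 2070.5 km.
Total: 3213.2 + 4004.9 + 2070.5 ≈ 9289 km.

9289 km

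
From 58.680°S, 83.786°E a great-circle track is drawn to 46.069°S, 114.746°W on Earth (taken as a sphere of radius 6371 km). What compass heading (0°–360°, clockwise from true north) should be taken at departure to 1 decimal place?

166.7°

Δλ = 161.468° = 2.8181 rad.
y = sin Δλ · cos φ₂ = (0.3178)(0.6938) = 0.2205
x = cos φ₁ sin φ₂ − sin φ₁ cos φ₂ cos Δλ = (0.5198)(-0.7202) − (-0.8543)(0.6938)(-0.9481) = -0.9363
θ = atan2(y, x) = 166.75°, so the bearing is 166.7°.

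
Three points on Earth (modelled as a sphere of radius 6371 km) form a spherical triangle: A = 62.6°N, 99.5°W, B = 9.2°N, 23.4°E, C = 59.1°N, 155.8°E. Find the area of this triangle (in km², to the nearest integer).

37638291 km²

Side lengths (central angles): a = 1.7769, b = 0.7928, c = 1.6758 rad; semiperimeter s = 2.1228.
By l'Huilier's theorem, tan(E/4) = √[tan(s/2) tan((s−a)/2) tan((s−b)/2) tan((s−c)/2)], giving spherical excess E = 0.9273 rad.
Area = E·R² = 0.9273 × (6371)² ≈ 37638291 km².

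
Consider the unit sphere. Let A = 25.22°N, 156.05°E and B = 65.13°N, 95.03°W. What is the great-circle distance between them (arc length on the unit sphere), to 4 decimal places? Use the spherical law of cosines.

1.3044

With latitudes φ₁ = 25.220°, φ₂ = 65.130° and longitude difference Δλ = 108.920°:
cos c = sin φ₁ sin φ₂ + cos φ₁ cos φ₂ cos Δλ = (0.4261)(0.9073) + (0.9047)(0.4206)(-0.3242) = 0.26321,
so c = arccos(0.26321) = 1.30444 rad.
On the unit sphere the arc length equals the central angle: 1.3044.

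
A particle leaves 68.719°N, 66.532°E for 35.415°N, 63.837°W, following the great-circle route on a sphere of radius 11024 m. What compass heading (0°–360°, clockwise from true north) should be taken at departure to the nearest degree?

319°

With φ₁ = 1.1994, φ₂ = 0.6181, Δλ = -2.2754 rad, the forward-azimuth formula gives
θ = atan2( sin Δλ cos φ₂ , cos φ₁ sin φ₂ − sin φ₁ cos φ₂ cos Δλ ) = atan2(-0.6209, 0.7022) = -41.48°.
Adding 360° brings this into [0°, 360°): 319°.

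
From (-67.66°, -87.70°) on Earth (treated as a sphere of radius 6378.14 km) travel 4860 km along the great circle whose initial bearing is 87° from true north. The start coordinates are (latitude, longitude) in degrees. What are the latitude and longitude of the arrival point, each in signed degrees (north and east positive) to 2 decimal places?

-40.95°, -21.80°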